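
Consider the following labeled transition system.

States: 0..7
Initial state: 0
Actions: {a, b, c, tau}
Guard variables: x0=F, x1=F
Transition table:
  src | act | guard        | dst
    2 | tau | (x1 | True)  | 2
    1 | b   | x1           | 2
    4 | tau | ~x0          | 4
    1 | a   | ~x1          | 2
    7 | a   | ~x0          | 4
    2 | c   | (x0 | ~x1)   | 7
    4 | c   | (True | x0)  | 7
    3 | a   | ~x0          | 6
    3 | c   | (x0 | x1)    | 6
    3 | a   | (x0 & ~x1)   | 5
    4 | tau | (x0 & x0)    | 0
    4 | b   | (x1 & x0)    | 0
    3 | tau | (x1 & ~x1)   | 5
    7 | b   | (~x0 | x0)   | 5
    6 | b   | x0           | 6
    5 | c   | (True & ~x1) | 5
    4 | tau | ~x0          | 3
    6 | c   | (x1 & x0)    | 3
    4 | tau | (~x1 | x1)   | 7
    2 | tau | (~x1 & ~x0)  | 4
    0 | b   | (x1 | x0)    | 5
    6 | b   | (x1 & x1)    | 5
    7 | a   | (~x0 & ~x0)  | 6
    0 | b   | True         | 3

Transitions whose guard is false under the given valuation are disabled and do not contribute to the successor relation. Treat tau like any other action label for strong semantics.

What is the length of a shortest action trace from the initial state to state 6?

Answer: 2

Analysis:
BFS to 6:
  L0 = {0}
  L1 = {3}
  L2 = {6}
depth(6)=2, e.g. b·a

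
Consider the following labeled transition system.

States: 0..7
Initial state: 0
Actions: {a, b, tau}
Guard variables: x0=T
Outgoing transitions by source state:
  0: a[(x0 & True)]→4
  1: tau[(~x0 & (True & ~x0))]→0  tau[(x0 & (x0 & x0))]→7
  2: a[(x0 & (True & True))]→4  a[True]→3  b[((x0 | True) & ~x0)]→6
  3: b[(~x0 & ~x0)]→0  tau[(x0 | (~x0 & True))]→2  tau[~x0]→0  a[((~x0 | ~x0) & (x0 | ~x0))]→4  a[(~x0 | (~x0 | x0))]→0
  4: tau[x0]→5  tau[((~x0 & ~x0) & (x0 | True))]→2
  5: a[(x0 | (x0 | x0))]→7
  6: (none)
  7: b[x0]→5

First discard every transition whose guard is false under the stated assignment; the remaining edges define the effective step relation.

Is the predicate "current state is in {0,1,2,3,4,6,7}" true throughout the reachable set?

Answer: INVARIANT VIOLATED at state 5

Working:
Inv-set: {0,1,2,3,4,6,7}
Reach set: {0,4,5,7}
  0: safe
  4: safe
  5: outside
  7: safe
reach 5 via a·tau — violates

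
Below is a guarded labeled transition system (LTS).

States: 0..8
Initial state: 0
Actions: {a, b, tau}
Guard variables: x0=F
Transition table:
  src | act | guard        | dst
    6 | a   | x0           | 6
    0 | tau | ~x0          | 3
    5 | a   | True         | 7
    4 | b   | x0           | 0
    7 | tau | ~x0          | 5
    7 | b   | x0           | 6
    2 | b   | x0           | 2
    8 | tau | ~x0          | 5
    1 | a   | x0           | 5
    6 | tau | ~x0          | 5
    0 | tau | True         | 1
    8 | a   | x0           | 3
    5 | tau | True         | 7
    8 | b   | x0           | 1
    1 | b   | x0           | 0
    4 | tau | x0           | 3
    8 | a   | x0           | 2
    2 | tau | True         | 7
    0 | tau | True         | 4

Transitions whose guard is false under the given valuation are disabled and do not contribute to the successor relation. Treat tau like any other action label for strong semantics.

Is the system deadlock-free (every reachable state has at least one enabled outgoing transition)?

Answer: DEADLOCK at state 1

Analysis:
R = {0,1,3,4}
  0: tau→1  tau→3  tau→4  [3 exit(s)]
  1: ∅  [STUCK]
  3: ∅  [STUCK]
  4: ∅  [STUCK]
trace reaching 1: tau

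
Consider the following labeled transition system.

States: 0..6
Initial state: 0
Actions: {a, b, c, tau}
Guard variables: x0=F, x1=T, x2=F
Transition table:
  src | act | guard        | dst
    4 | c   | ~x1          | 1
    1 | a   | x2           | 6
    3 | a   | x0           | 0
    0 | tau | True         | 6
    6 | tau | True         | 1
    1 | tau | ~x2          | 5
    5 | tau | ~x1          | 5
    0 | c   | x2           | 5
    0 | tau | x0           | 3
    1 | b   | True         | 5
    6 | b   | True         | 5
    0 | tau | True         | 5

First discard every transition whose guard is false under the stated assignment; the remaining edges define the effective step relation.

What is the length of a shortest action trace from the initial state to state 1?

Answer: 2

Working:
Layered search for 1:
  L0 = {0}
  L1 = {5,6}
  L2 = {1}
1 enters at depth 2; path tau·tau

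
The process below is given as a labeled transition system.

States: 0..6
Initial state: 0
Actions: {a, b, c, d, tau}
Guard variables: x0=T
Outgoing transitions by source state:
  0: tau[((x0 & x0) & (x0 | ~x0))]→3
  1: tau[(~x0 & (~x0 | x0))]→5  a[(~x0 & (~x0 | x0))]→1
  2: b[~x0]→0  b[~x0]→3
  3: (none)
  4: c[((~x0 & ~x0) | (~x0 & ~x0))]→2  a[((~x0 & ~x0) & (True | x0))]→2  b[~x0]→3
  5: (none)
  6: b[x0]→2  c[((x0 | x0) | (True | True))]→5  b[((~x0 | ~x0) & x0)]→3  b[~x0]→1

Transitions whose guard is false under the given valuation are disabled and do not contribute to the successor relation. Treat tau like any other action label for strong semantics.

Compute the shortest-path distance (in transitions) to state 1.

BFS to 1:
  Layer 0: {0}
  Layer 1: {3}
1 never appears.

Answer: UNREACHABLE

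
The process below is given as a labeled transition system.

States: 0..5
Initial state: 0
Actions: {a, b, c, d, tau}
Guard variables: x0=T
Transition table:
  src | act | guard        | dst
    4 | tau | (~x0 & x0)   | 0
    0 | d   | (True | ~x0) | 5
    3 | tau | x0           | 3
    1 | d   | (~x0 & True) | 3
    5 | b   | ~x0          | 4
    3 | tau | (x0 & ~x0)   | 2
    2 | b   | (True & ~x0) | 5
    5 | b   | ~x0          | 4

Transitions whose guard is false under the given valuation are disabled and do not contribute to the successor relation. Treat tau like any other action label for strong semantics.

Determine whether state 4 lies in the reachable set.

After dropping false guards: 2 live edges.
L0 = {0}
L1 = {5}  now seen {0,5}
R = {0,5}

Answer: UNREACHABLE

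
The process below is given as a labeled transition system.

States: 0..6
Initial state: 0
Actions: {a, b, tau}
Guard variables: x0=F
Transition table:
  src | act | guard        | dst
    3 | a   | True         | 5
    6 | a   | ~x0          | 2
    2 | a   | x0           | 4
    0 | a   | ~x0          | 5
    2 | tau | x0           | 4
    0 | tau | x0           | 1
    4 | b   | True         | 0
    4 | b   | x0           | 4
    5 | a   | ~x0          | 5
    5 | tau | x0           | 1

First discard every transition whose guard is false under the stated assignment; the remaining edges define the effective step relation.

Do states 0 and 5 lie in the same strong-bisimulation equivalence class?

Bisimulation quotient by refinement:
  round 0: {{0,1,2,3,4,5,6}}
  round 1: {{0,3,5,6},{1,2},{4}}
  round 2: {{0,3,5},{1,2},{4},{6}}
4 equivalence class(es) (converged in 3)
class of 0: {0,3,5}; class of 5: {0,3,5}

Answer: BISIMILAR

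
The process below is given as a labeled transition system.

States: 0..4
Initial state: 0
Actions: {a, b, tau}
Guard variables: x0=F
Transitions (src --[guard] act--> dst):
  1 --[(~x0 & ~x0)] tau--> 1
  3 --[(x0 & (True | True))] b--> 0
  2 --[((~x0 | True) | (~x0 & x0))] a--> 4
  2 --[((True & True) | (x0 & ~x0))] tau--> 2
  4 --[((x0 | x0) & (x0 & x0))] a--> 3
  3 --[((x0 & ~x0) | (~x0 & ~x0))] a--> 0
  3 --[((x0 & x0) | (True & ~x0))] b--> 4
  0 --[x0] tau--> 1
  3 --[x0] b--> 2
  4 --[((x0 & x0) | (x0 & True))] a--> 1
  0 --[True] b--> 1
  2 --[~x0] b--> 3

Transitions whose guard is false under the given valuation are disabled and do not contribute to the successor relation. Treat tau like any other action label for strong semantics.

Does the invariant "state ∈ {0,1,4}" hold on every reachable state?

Answer: INVARIANT HOLDS

Working:
Allowed set {0,1,4}
R = {0,1}
  0: ok
  1: ok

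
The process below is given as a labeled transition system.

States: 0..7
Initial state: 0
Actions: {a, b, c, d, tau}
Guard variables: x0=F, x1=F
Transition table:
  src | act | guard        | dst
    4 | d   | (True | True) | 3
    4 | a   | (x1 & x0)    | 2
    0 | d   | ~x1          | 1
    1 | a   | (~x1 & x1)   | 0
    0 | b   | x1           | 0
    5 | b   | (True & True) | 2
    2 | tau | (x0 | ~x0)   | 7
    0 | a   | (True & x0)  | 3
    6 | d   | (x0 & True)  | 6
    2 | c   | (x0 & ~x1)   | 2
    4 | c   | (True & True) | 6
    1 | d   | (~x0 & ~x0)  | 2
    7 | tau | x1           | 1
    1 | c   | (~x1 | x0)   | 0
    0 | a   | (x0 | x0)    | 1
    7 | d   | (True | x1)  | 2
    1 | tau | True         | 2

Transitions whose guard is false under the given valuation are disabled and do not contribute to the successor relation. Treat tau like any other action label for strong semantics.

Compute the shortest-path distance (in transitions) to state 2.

Answer: 2

Trace:
Breadth-first toward 2:
  Layer 0: {0}
  Layer 1: {1}
  Layer 2: {2}
2 enters at depth 2; path d·d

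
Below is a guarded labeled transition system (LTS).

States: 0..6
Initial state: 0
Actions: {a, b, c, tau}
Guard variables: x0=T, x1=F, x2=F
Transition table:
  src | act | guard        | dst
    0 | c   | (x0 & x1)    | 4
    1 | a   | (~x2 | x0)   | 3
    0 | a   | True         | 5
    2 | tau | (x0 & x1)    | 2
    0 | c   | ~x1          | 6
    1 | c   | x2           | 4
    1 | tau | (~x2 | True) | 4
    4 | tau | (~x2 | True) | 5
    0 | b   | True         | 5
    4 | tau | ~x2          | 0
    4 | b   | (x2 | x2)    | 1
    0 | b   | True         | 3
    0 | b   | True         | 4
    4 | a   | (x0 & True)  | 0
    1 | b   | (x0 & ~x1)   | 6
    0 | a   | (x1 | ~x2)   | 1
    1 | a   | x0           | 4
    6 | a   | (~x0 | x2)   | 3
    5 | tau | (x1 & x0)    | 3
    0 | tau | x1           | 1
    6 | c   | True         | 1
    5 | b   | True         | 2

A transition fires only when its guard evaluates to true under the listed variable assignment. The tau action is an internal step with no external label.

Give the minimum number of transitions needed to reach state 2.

Answer: 2

Analysis:
Breadth-first toward 2:
  L0 = {0}
  L1 = {1,3,4,5,6}
  L2 = {2}
2 enters at depth 2; path a·b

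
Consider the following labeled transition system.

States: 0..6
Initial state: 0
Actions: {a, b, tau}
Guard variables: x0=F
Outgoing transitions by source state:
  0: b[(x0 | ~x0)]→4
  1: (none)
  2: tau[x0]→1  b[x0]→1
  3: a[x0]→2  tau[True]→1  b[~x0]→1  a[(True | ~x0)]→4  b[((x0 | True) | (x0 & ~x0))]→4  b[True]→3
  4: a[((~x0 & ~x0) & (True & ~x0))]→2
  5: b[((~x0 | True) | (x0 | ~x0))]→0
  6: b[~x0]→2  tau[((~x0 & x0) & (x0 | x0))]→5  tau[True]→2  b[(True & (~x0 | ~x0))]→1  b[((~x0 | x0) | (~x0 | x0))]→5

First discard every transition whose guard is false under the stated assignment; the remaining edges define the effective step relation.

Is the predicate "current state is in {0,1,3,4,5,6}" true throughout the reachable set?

Safe = {0,1,3,4,5,6}
Reachable = {0,2,4}
  0: ok
  2: ✗ unsafe
  4: ok
reach 2 via b·a — violates

Answer: INVARIANT VIOLATED at state 2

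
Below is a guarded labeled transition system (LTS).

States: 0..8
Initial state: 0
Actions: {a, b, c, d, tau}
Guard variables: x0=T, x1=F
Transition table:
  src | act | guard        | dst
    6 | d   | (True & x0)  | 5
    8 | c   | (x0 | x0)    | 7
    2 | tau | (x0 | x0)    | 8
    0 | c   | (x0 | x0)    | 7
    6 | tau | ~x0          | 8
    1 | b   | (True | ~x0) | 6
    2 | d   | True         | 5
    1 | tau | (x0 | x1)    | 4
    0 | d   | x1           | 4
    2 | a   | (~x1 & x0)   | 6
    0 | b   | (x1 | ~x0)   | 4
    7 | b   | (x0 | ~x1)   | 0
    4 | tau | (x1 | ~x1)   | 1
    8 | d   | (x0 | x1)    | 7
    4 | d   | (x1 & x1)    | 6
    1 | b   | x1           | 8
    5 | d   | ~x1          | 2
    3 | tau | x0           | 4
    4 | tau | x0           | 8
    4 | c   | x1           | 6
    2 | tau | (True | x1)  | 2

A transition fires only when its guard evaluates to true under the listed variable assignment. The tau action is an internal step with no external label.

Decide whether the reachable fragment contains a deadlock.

Answer: DEADLOCK-FREE

Analysis:
Reach set: {0,7}
  0: c→7  [1 exit(s)]
  7: b→0  [1 exit(s)]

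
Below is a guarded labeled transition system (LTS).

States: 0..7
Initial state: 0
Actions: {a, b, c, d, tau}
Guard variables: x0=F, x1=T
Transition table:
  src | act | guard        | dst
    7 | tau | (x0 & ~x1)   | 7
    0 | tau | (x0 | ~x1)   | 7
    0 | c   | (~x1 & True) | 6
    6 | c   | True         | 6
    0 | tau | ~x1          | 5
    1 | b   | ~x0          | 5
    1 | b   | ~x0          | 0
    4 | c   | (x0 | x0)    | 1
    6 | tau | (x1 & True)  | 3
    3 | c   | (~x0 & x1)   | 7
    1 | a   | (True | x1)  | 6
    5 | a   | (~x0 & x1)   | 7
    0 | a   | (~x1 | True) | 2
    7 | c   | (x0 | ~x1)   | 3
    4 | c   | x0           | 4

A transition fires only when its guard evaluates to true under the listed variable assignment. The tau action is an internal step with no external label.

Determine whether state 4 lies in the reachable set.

After dropping false guards: 8 live edges.
depth 0: {0}
depth 1: {2}  now seen {0,2}
R = {0,2}

Answer: UNREACHABLE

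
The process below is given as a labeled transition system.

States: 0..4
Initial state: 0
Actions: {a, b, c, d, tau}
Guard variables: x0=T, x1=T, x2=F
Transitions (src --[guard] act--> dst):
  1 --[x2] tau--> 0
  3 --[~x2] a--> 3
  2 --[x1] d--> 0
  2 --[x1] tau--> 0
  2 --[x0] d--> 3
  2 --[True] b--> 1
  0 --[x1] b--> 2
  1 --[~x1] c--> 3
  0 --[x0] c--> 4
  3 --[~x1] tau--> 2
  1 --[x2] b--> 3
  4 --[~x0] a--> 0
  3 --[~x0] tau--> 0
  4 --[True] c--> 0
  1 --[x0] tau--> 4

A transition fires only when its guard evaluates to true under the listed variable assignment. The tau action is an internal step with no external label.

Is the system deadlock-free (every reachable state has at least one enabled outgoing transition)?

Answer: DEADLOCK-FREE

Trace:
Reach set: {0,1,2,3,4}
  0: b→2  c→4  [deg 2]
  1: tau→4  [deg 1]
  2: b→1  d→0  d→3  tau→0  [deg 4]
  3: a→3  [deg 1]
  4: c→0  [deg 1]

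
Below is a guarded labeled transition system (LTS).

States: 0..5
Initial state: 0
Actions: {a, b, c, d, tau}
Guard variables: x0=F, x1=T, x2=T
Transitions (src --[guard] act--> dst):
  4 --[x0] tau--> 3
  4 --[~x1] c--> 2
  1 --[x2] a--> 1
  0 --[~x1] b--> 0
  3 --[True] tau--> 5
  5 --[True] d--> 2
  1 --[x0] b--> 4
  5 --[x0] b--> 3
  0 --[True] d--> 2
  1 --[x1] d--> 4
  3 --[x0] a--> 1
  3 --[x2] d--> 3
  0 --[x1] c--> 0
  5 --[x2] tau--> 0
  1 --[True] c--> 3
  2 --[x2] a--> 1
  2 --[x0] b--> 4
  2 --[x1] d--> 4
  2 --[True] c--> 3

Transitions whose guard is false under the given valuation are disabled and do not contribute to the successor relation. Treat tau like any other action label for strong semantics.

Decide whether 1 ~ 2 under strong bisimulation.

Bisimulation quotient by refinement:
  round 0: {{0,1,2,3,4,5}}
  round 1: {{0},{1,2},{3,5},{4}}
  round 2: {{0},{1,2},{3},{4},{5}}
5 equivalence class(es) (converged in 3)
[1]={1,2}  [2]={1,2}

Answer: BISIMILAR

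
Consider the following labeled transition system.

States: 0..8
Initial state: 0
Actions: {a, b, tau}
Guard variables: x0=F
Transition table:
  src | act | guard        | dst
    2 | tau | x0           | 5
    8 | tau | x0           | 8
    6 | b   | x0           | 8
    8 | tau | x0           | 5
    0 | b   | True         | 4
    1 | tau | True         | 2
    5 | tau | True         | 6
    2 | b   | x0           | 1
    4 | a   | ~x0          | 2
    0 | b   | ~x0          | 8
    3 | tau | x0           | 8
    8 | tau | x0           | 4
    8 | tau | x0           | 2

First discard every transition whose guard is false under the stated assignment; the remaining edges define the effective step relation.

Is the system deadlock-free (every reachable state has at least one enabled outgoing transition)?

R = {0,2,4,8}
  0: b→4  b→8  [2 out]
  2: ∅  [STUCK]
  4: a→2  [1 out]
  8: ∅  [STUCK]
Path to 2: b·a

Answer: DEADLOCK at state 2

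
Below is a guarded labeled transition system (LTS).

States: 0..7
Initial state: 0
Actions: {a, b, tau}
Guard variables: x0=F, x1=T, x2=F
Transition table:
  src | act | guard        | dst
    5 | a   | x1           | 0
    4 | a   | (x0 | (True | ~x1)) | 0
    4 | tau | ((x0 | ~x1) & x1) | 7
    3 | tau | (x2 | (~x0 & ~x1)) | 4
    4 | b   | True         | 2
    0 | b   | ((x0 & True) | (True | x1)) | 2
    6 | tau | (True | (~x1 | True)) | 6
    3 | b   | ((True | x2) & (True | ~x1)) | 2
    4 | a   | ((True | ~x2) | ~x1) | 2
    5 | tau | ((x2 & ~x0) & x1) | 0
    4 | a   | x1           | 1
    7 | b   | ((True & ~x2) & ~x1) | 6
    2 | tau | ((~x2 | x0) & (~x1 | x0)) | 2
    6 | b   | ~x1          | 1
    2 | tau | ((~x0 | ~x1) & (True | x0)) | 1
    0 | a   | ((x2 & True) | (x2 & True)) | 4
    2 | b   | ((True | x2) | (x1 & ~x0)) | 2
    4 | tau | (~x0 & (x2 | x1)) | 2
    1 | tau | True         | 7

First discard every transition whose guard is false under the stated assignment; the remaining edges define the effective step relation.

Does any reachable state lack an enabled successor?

Answer: DEADLOCK at state 7

Working:
Reach set: {0,1,2,7}
  0: b→2  [deg 1]
  1: tau→7  [deg 1]
  2: b→2  tau→1  [deg 2]
  7: ∅  [no exit]
witness 7: b·tau·tau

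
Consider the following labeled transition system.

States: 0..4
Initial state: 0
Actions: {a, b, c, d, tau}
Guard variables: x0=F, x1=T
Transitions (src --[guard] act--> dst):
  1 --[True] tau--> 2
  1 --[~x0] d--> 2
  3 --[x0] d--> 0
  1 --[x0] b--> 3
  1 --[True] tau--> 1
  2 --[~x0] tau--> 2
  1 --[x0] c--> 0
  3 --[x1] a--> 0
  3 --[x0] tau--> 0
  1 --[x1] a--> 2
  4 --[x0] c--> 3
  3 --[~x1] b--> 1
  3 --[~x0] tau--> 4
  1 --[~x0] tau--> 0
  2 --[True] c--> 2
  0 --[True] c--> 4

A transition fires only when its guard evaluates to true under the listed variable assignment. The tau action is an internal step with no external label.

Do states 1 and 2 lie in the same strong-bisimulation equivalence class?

Answer: NOT BISIMILAR

Analysis:
Refine partition for ~:
  π0 = {{0,1,2,3,4}}
  π1 = {{0},{1},{2},{3},{4}}
stable after 2 split(s): 5 block(s)
1∈{1}, 2∈{2}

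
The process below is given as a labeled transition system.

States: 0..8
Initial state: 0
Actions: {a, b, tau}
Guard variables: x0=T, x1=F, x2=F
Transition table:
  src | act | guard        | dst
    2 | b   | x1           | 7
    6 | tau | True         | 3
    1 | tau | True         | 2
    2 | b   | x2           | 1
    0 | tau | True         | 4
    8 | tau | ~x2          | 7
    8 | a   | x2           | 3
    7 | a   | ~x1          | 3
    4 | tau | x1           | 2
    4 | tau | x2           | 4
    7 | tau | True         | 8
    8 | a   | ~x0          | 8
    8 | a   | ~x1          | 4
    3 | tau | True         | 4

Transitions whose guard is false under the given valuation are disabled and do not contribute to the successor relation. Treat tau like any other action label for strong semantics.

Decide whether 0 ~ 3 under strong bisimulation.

Answer: BISIMILAR

Trace:
Compute ~ classes (split until stable):
  π0 = {{0,1,2,3,4,5,6,7,8}}
  π1 = {{0,1,3,6},{2,4,5},{7,8}}
  π2 = {{0,1,3},{2,4,5},{6},{7},{8}}
Fixed point at round 3; 5 class(es).
class of 0: {0,1,3}; class of 3: {0,1,3}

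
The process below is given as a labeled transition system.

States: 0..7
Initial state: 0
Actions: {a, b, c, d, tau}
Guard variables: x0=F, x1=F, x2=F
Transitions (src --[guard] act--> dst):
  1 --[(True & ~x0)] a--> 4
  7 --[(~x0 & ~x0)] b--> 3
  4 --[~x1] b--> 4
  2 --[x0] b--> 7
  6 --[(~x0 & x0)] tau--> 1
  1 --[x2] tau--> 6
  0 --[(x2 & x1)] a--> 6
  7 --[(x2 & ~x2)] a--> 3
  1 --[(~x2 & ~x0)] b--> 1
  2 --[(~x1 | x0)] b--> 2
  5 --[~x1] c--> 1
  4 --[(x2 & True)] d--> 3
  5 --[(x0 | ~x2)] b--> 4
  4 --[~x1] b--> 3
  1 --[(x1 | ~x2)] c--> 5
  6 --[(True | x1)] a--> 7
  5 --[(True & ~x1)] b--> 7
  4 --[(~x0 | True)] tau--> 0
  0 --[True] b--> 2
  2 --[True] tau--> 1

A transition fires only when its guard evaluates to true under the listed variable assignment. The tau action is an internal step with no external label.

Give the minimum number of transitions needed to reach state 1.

Answer: 2

Working:
Breadth-first toward 1:
  Layer 0: {0}
  Layer 1: {2}
  Layer 2: {1}
first hit 1 at d=2 via b·tau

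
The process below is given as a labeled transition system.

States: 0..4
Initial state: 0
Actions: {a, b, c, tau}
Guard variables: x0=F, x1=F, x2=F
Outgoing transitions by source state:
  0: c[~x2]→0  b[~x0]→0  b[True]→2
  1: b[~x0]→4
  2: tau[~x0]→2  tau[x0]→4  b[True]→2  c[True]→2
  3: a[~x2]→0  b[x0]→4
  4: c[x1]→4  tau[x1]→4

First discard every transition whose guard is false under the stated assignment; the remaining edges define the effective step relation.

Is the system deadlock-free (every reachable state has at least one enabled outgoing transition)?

Answer: DEADLOCK-FREE

Trace:
Reachable = {0,2}
  0: b→0  b→2  c→0  [3 out]
  2: b→2  c→2  tau→2  [3 out]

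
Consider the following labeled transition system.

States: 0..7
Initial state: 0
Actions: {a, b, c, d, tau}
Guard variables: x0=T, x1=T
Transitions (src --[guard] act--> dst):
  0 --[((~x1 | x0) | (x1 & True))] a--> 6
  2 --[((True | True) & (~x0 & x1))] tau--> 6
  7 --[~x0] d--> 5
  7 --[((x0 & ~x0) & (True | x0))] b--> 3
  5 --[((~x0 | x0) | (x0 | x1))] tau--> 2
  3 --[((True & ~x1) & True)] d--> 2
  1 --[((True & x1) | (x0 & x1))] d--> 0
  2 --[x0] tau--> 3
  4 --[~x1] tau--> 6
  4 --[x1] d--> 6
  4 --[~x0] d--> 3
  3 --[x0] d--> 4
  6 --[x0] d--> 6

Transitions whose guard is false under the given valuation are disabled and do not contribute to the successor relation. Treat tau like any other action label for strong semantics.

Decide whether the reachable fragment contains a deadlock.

Answer: DEADLOCK-FREE

Working:
Reach set: {0,6}
  0: a→6  [1 out]
  6: d→6  [1 out]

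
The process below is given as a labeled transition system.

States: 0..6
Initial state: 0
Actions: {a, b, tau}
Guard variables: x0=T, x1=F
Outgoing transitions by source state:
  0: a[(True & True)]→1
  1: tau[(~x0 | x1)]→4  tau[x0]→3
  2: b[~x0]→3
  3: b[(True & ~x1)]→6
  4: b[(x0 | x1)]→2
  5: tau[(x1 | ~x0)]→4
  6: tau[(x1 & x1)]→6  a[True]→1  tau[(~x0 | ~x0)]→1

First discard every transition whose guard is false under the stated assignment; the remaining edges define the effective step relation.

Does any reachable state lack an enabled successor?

Reach set: {0,1,3,6}
  0: a→1  [deg 1]
  1: tau→3  [deg 1]
  3: b→6  [deg 1]
  6: a→1  [deg 1]

Answer: DEADLOCK-FREE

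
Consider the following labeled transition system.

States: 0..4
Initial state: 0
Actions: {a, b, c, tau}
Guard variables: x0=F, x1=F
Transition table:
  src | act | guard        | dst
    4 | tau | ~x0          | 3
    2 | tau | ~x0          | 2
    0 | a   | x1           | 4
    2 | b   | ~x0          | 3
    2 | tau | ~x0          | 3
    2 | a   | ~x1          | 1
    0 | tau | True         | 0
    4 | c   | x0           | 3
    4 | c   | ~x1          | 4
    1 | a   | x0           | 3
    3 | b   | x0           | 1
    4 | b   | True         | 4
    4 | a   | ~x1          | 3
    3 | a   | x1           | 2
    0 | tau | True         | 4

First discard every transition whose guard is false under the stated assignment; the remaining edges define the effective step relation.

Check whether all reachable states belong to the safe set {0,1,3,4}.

Answer: INVARIANT HOLDS

Analysis:
Allowed set {0,1,3,4}
Reach set: {0,3,4}
  0: ✓
  3: ✓
  4: ✓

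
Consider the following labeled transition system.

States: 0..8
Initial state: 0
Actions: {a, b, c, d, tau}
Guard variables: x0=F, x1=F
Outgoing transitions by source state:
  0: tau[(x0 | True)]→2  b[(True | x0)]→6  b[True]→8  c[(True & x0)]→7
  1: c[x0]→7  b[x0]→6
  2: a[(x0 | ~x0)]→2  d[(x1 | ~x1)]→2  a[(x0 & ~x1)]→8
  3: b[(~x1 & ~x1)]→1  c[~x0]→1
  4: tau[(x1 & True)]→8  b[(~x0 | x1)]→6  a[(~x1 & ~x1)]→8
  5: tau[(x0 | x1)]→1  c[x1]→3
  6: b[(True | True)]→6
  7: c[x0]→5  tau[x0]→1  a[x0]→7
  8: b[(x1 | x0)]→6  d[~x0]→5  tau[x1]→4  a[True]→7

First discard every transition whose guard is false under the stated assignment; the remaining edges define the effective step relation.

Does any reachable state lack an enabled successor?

Answer: DEADLOCK at state 5

Working:
Reachable = {0,2,5,6,7,8}
  0: b→6  b→8  tau→2  [3 exit(s)]
  2: a→2  d→2  [2 exit(s)]
  5: ∅  [deadlock]
  6: b→6  [1 exit(s)]
  7: ∅  [deadlock]
  8: a→7  d→5  [2 exit(s)]
trace reaching 5: b·d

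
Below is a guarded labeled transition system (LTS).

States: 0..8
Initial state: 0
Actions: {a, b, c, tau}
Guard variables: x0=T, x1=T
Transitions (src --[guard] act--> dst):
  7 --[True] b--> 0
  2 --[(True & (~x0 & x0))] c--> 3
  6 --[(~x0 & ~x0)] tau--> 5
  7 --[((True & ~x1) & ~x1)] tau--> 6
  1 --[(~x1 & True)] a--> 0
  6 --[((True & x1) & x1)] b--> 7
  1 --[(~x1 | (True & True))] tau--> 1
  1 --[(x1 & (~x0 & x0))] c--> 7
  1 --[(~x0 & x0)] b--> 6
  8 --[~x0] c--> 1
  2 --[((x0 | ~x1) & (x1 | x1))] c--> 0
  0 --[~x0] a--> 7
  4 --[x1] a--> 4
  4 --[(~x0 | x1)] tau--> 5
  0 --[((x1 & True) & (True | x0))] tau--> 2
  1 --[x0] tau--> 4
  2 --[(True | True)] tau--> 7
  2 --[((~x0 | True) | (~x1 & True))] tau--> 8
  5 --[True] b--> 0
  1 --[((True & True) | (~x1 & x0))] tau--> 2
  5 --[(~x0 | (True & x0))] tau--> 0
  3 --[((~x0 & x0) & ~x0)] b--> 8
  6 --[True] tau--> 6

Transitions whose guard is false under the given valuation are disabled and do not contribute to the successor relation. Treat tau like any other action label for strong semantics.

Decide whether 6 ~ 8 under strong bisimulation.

Compute ~ classes (split until stable):
  round 0: {{0,1,2,3,4,5,6,7,8}}
  round 1: {{0,1},{2},{3,8},{4},{5,6},{7}}
  round 2: {{0},{1},{2},{3,8},{4},{5},{6},{7}}
stable after 3 split(s): 8 block(s)
6∈{6}, 8∈{3,8}

Answer: NOT BISIMILAR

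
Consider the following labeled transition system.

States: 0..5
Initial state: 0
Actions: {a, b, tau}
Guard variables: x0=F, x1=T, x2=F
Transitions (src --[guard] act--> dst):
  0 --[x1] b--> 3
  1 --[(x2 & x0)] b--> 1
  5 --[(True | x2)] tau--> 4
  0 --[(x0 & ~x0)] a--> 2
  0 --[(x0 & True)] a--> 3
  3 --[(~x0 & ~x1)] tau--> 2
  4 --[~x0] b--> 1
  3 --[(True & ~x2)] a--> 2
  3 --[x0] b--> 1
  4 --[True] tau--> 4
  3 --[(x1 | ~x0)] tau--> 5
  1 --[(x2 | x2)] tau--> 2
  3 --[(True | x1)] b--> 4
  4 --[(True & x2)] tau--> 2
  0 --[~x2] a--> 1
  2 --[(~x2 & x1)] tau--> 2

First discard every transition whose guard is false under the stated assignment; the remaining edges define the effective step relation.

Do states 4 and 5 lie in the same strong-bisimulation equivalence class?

Answer: NOT BISIMILAR

Analysis:
Bisimulation quotient by refinement:
  π0 = {{0,1,2,3,4,5}}
  π1 = {{0},{1},{2,5},{3},{4}}
  π2 = {{0},{1},{2},{3},{4},{5}}
Fixed point at round 3; 6 class(es).
[4]={4}  [5]={5}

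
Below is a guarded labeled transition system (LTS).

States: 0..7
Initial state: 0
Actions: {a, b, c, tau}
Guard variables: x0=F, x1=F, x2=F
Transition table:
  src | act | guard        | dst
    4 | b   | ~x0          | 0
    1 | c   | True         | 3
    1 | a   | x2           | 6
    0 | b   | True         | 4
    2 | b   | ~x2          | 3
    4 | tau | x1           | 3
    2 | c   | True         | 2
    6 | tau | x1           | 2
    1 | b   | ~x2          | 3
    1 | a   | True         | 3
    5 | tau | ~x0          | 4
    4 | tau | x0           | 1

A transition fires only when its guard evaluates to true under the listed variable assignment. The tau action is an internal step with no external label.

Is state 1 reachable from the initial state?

After dropping false guards: 8 live edges.
depth 0: {0}
depth 1: {4}  cumulative {0,4}
Reachable = {0,4}

Answer: UNREACHABLE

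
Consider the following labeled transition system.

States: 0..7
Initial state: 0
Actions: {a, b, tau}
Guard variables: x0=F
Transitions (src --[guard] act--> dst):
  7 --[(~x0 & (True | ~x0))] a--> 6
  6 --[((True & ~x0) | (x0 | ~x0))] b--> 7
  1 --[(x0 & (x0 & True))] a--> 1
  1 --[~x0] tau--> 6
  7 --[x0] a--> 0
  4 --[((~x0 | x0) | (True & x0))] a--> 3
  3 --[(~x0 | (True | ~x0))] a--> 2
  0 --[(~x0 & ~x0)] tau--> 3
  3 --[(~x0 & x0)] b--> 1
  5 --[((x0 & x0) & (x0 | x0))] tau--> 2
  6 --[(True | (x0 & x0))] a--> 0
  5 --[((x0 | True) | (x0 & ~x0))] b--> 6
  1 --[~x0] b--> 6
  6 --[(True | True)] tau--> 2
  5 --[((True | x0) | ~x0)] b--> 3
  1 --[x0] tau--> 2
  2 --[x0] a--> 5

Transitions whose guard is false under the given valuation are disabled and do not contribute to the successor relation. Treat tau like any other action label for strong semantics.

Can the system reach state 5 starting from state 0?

Guard filter leaves 11 enabled edge(s).
depth 0: {0}
depth 1: {3}  now seen {0,3}
depth 2: {2}  now seen {0,2,3}
R = {0,2,3}

Answer: UNREACHABLE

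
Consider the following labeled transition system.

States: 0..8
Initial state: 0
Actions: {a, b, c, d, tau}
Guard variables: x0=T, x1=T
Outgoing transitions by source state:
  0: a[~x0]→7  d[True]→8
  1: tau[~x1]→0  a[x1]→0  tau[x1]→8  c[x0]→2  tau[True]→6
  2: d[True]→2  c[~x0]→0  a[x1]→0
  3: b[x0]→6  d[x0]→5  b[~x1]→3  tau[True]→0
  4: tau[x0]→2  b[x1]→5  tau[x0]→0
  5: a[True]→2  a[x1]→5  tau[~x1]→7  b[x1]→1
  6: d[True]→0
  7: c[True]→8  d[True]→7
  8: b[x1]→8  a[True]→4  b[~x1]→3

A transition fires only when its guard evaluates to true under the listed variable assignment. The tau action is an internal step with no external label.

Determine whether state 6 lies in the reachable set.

Guard filter leaves 21 enabled edge(s).
L0 = {0}
L1 = {8}  total {0,8}
L2 = {4}  total {0,4,8}
L3 = {2,5}  total {0,2,4,5,8}
L4 = {1}  total {0,1,2,4,5,8}
L5 = {6}  total {0,1,2,4,5,6,8}
R = {0,1,2,4,5,6,8}
witness 6: d·a·b·b·tau

Answer: REACHABLE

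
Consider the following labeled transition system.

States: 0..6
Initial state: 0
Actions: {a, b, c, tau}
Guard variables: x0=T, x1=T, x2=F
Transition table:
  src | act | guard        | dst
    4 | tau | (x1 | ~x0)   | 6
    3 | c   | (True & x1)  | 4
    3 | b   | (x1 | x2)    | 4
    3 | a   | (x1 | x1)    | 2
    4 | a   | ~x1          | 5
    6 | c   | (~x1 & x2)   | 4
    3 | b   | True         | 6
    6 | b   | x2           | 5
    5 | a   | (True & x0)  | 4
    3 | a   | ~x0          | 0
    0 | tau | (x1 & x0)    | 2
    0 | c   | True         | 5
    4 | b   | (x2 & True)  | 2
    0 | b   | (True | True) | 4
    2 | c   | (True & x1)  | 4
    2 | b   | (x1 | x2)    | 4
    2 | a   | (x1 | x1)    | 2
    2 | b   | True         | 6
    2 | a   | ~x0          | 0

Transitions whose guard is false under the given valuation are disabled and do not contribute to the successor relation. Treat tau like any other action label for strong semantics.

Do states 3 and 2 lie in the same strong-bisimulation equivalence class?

Answer: BISIMILAR

Trace:
Bisimulation quotient by refinement:
  P[0] = {{0,1,2,3,4,5,6}}
  P[1] = {{0},{1,6},{2,3},{4},{5}}
5 equivalence class(es) (converged in 2)
class of 3: {2,3}; class of 2: {2,3}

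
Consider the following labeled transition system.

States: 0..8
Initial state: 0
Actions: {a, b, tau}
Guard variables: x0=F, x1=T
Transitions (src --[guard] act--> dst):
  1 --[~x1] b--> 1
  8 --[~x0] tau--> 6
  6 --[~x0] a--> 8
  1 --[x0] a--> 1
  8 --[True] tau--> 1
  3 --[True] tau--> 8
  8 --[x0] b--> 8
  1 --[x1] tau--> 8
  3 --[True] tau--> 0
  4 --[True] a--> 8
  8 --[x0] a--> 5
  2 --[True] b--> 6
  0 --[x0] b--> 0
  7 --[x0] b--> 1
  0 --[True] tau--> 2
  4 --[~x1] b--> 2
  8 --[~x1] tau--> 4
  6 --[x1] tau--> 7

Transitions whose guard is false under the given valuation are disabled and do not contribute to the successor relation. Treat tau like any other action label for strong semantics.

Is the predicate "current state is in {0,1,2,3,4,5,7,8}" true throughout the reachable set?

Allowed set {0,1,2,3,4,5,7,8}
R = {0,1,2,6,7,8}
  0: safe
  1: safe
  2: safe
  6: outside
  7: safe
  8: safe
counterexample path to 6: tau·b

Answer: INVARIANT VIOLATED at state 6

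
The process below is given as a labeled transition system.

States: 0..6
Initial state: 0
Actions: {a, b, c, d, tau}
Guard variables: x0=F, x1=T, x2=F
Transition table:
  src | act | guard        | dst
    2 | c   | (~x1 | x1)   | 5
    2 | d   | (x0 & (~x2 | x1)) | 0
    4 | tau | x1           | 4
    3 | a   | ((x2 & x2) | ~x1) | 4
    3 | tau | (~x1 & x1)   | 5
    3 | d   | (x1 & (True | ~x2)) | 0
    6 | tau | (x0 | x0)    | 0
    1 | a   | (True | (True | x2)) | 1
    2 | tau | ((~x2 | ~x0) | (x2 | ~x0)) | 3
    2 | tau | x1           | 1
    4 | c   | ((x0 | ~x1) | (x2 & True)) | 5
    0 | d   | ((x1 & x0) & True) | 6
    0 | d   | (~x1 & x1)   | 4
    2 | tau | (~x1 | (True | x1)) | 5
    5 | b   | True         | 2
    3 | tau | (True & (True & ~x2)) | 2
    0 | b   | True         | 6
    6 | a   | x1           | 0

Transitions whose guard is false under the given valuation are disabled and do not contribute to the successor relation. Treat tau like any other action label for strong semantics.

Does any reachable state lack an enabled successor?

Reach set: {0,6}
  0: b→6  [1 out]
  6: a→0  [1 out]

Answer: DEADLOCK-FREE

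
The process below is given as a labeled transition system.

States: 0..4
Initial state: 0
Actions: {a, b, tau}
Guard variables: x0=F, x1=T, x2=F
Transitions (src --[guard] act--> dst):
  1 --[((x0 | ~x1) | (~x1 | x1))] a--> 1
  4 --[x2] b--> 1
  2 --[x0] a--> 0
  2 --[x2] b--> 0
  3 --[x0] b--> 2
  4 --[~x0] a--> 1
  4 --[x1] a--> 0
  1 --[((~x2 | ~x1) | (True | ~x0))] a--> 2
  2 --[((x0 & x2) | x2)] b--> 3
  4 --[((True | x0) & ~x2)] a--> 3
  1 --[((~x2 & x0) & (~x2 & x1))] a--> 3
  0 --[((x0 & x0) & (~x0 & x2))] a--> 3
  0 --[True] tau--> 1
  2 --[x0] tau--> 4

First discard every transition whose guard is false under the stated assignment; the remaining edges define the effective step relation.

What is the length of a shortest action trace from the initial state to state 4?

BFS to 4:
  L0 = {0}
  L1 = {1}
  L2 = {2}
4 never appears.

Answer: UNREACHABLE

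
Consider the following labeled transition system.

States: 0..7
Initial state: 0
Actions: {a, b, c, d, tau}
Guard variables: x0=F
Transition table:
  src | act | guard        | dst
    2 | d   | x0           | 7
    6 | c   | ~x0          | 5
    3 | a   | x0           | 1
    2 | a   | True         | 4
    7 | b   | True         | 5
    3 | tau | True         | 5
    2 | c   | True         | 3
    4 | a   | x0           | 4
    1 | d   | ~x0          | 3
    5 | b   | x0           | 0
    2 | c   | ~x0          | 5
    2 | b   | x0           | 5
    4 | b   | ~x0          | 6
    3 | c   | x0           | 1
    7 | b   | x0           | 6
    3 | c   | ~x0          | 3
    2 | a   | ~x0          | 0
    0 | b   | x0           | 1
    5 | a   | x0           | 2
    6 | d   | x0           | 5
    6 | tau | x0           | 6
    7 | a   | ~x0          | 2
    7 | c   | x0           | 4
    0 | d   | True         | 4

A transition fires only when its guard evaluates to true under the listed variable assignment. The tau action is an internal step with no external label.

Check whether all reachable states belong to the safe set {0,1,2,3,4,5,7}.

Answer: INVARIANT VIOLATED at state 6

Trace:
Inv-set: {0,1,2,3,4,5,7}
R = {0,4,5,6}
  0: safe
  4: safe
  5: safe
  6: VIOLATES
reach 6 via d·b — violates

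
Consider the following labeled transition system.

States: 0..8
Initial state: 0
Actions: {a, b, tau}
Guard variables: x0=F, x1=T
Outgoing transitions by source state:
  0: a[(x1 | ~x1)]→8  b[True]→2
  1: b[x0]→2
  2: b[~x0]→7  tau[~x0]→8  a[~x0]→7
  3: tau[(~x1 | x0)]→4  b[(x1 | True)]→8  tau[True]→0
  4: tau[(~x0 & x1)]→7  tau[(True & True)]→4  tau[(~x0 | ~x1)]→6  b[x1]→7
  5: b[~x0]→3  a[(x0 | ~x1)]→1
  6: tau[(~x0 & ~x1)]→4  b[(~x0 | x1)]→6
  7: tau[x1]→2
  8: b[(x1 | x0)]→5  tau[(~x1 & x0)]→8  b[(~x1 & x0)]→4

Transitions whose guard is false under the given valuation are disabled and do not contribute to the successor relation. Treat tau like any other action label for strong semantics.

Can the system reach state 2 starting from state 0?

Answer: REACHABLE

Trace:
After dropping false guards: 15 live edges.
Layer 0: {0}
Layer 1: {2,8}  now seen {0,2,8}
Layer 2: {5,7}  now seen {0,2,5,7,8}
Layer 3: {3}  now seen {0,2,3,5,7,8}
R = {0,2,3,5,7,8}
witness 2: b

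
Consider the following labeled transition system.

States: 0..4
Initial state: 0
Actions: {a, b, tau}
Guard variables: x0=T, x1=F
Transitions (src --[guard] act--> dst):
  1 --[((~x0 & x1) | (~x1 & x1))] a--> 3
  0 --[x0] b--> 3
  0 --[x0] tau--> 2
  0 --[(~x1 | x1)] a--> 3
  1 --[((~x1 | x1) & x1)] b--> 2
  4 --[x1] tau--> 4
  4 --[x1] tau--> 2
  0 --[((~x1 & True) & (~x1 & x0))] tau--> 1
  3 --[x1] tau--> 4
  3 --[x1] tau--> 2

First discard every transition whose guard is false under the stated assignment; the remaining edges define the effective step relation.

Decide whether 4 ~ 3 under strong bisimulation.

Answer: BISIMILAR

Trace:
Compute ~ classes (split until stable):
  π0 = {{0,1,2,3,4}}
  π1 = {{0},{1,2,3,4}}
Fixed point at round 2; 2 class(es).
[4]={1,2,3,4}  [3]={1,2,3,4}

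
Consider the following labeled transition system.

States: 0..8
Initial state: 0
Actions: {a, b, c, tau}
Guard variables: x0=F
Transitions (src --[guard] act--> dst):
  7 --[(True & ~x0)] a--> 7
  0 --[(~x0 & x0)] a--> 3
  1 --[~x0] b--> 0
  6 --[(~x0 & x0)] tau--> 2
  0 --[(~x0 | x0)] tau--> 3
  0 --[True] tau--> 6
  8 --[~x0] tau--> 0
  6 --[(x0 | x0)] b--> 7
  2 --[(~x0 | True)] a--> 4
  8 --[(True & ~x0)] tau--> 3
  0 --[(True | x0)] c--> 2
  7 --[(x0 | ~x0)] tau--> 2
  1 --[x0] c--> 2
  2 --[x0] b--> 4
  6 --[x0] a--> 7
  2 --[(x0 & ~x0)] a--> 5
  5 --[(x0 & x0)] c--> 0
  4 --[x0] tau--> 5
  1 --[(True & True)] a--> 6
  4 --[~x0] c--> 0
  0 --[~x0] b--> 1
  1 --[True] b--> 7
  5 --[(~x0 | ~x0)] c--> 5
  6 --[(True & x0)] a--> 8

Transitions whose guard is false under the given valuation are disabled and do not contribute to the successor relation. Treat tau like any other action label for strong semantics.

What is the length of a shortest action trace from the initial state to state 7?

BFS to 7:
  Layer 0: {0}
  Layer 1: {1,2,3,6}
  Layer 2: {4,7}
7 enters at depth 2; path b·b

Answer: 2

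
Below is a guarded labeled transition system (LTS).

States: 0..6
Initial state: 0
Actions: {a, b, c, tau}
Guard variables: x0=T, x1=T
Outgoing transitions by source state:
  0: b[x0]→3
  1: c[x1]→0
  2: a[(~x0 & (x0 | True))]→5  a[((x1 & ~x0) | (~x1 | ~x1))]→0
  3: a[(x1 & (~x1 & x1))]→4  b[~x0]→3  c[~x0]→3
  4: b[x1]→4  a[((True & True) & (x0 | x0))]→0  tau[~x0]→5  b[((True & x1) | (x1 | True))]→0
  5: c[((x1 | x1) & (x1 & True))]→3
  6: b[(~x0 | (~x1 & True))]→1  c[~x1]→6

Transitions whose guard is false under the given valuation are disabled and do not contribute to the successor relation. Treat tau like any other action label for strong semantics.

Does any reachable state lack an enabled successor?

Answer: DEADLOCK at state 3

Working:
Reach set: {0,3}
  0: b→3  [1 out]
  3: ∅  [no exit]
Path to 3: b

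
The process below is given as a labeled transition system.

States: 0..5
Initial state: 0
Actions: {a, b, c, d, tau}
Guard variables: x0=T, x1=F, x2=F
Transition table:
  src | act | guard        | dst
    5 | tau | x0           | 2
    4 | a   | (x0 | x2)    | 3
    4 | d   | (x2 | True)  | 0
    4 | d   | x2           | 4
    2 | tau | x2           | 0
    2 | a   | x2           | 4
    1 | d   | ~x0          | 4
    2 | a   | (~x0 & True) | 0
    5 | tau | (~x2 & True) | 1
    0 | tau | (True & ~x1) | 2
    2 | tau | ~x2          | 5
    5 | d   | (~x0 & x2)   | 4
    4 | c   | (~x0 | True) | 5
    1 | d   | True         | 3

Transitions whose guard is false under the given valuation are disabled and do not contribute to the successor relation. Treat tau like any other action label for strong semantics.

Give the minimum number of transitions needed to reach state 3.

Layered search for 3:
  L0 = {0}
  L1 = {2}
  L2 = {5}
  L3 = {1}
  L4 = {3}
3 enters at depth 4; path tau·tau·tau·d

Answer: 4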